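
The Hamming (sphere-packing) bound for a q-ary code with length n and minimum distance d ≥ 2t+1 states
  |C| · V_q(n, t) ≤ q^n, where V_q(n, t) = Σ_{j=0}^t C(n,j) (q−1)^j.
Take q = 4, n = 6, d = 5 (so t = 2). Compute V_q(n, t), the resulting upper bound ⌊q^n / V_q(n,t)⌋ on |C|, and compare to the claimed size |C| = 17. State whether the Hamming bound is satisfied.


V_q(n, t) = 154, q^n = 4096, Hamming bound = 26, |C| = 17 ≤ bound (satisfied).

Step 1: Compute V_q(n, t) = Σ_{j=0}^2 C(n, j) (q−1)^j.
  j = 0: C(6,0)·(3)^0 = 1·1 = 1.
  j = 1: C(6,1)·(3)^1 = 6·3 = 18.
  j = 2: C(6,2)·(3)^2 = 15·9 = 135.
  V_q(n, t) = 1 + 18 + 135 = 154.
Step 2: q^n = 4^6 = 4096.
Step 3: Hamming bound ⌊q^n / V_q(n,t)⌋ = ⌊4096/154⌋ = 26.
Step 4: Compare |C| = 17 to 26: satisfied.
The claimed |C| lies below the Hamming bound.


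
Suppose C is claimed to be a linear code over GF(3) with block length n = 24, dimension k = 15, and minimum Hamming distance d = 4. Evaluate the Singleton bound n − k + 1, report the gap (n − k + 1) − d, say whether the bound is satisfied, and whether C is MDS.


Singleton RHS = n − k + 1 = 10, slack = 6, bound satisfied, not MDS.

Singleton bound: d ≤ n − k + 1.
Here n = 24, k = 15, so n − k + 1 = 10.
Given d = 4, check d ≤ 10: YES.
Slack = (n − k + 1) − d = 6.
The code is NOT MDS (slack = 6 > 0).
Description: the claimed parameters are [24, 15, 4]_3; such a code would be non-MDS.


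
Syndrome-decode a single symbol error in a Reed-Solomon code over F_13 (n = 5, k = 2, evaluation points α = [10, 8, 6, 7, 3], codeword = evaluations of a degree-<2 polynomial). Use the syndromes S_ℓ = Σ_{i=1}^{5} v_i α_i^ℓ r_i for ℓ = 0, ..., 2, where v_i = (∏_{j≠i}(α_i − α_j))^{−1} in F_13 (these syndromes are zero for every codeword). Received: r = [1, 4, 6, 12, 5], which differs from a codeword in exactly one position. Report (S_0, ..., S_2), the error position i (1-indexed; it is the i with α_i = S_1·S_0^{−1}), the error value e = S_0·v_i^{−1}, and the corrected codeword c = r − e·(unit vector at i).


S = (6, 10, 8), error at position 3, error magnitude e = 12, c = [1, 4, 7, 12, 5].

Step 1: column multipliers v_i = (∏_{j≠i}(α_i − α_j))^{−1} mod 13.
  i = 1 (α = 10): (10−8)(10−6)(10−7)(10−3) = 2·4·3·7 = 168 ≡ 12, so v_1 = 12^{−1} = 12 (mod 13).
  i = 2 (α = 8): (8−10)(8−6)(8−7)(8−3) = (−2)·2·1·5 = −20 ≡ 6, so v_2 = 6^{−1} = 11 (mod 13).
  i = 3 (α = 6): (6−10)(6−8)(6−7)(6−3) = (−4)·(−2)·(−1)·3 = −24 ≡ 2, so v_3 = 2^{−1} = 7 (mod 13).
  i = 4 (α = 7): (7−10)(7−8)(7−6)(7−3) = (−3)·(−1)·1·4 = 12 ≡ 12, so v_4 = 12^{−1} = 12 (mod 13).
  i = 5 (α = 3): (3−10)(3−8)(3−6)(3−7) = (−7)·(−5)·(−3)·(−4) = 420 ≡ 4, so v_5 = 4^{−1} = 10 (mod 13).
  v = [12, 11, 7, 12, 10].
Step 2: syndromes of r = [1, 4, 6, 12, 5] (all sums mod 13).
  S_0 = Σ v_i r_i = 12·1 + 11·4 + 7·6 + 12·12 + 10·5 = 292 ≡ 6.
  S_1 = Σ v_i α_i r_i = 12·10·1 + 11·8·4 + 7·6·6 + 12·7·12 + 10·3·5 = 1882 ≡ 10.
  α_i^2 mod 13 = [9, 12, 10, 10, 9].
  S_2 = Σ v_i α_i^2 r_i = 12·9·1 + 11·12·4 + 7·10·6 + 12·10·12 + 10·9·5 = 2946 ≡ 8.
  S = (6, 10, 8) ≠ 0, so r is not a codeword (an error is present).
Step 3: locate the error. For a single error e at position i, S_ℓ = v_i·e·α_i^ℓ, so α_err = S_1/S_0.
  S_0^{−1} = 6^{−1} = 11 (mod 13), so α_err = 10·11 = 110 ≡ 6 = α_3. Error position i = 3.
  Consistency check: S_2/S_1 = 8·4 = 32 ≡ 6 = α_err ✓ (single-error assumption holds).
Step 4: error magnitude e = S_0/v_3 = S_0·∏_{j≠3}(α_3 − α_j) = 6·2 = 12 ≡ 12 (mod 13).
Step 5: correct position 3: c_3 = r_3 − e = 6 − 12 ≡ 7 (mod 13). Hence c = [1, 4, 7, 12, 5].
  Check: interpolating c through the α_i gives m(x) = 3 + 5·x (degree < 2) with m(α_i) = c_i for every i, so c is indeed a codeword.


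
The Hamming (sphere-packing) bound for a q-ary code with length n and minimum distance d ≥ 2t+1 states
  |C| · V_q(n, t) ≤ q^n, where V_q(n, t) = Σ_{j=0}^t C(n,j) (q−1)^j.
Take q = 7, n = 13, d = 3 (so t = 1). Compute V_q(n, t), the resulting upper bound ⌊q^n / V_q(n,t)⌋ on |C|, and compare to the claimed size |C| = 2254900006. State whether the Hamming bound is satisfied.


V_q(n, t) = 79, q^n = 96889010407, Hamming bound = 1226443169, |C| = 2254900006 > bound (violated).

Step 1: Compute V_q(n, t) = Σ_{j=0}^1 C(n, j) (q−1)^j.
  j = 0: C(13,0)·(6)^0 = 1·1 = 1.
  j = 1: C(13,1)·(6)^1 = 13·6 = 78.
  V_q(n, t) = 1 + 78 = 79.
Step 2: q^n = 7^13 = 96889010407.
Step 3: Hamming bound ⌊q^n / V_q(n,t)⌋ = ⌊96889010407/79⌋ = 1226443169.
Step 4: Compare |C| = 2254900006 to 1226443169: violated.
The claimed |C| lies above the Hamming bound, so no 7-ary code of length 13 with d ≥ 3 can have 2254900006 codewords.


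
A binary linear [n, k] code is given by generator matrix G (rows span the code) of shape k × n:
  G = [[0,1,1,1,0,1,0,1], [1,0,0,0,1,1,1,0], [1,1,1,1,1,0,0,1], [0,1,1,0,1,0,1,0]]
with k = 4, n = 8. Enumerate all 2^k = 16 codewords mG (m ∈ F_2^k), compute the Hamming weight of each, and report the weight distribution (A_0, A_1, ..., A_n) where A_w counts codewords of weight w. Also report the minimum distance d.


Weight distribution: A_0 = 1, A_1 = 1, A_3 = 3, A_4 = 5, A_5 = 3, A_6 = 2, A_7 = 1. Minimum distance d = 1.

Enumerate all 2^4 = 16 messages m ∈ F_2^4.
For each, compute codeword c = mG in F_2^8, then tally its weight.
  m = 0000 → c = 00000000, weight = 0.
  m = 1000 → c = 01110101, weight = 5.
  m = 0100 → c = 10001110, weight = 4.
  m = 1100 → c = 11111011, weight = 7.
  m = 0010 → c = 11111001, weight = 6.
  m = 1010 → c = 10001100, weight = 3.
  m = 0110 → c = 01110111, weight = 6.
  m = 1110 → c = 00000010, weight = 1.
  m = 0001 → c = 01101010, weight = 4.
  m = 1001 → c = 00011111, weight = 5.
  m = 0101 → c = 11100100, weight = 4.
  m = 1101 → c = 10010001, weight = 3.
  m = 0011 → c = 10010011, weight = 4.
  m = 1011 → c = 11100110, weight = 5.
  m = 0111 → c = 00011101, weight = 4.
  m = 1111 → c = 01101000, weight = 3.
Tally weights:
  weight 0: 1 codewords.
  weight 1: 1 codewords.
  weight 3: 3 codewords.
  weight 4: 5 codewords.
  weight 5: 3 codewords.
  weight 6: 2 codewords.
  weight 7: 1 codewords.
Minimum distance d = smallest w > 0 with A_w > 0 = 1.
Sanity: Σ A_w = 16 = 2^4 = 16 ✓.


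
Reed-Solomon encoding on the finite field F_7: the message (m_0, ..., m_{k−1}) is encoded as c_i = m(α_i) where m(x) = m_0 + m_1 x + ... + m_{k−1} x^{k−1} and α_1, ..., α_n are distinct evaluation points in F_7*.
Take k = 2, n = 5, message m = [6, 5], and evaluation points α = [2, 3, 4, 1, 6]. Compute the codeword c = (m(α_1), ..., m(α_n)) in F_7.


c = [2, 0, 5, 4, 1]

Message polynomial: m(x) = 6 + 5·x (mod 7).
For each evaluation point α_i, compute m(α_i) mod 7:
  α_1 = 2: Horner steps 5 → 2, so m(2) = 2.
  α_2 = 3: Horner steps 5 → 0, so m(3) = 0.
  α_3 = 4: Horner steps 5 → 5, so m(4) = 5.
  α_4 = 1: Horner steps 5 → 4, so m(1) = 4.
  α_5 = 6: Horner steps 5 → 1, so m(6) = 1.
Codeword c = [2, 0, 5, 4, 1] ∈ F_7^5.


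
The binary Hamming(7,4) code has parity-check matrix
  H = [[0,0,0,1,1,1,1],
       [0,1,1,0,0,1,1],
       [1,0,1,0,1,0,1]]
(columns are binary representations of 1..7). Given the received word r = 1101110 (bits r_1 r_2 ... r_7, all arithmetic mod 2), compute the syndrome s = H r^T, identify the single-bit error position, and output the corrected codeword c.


s = (1, 0, 0)^T, error position = 4, corrected codeword c = 1100110

Compute s = H r^T mod 2 one row at a time:
  s_1 = 1 + 1 + 1 + 0 = 3 ≡ 1 (mod 2).
  s_2 = 1 + 0 + 1 + 0 = 2 ≡ 0 (mod 2).
  s_3 = 1 + 0 + 1 + 0 = 2 ≡ 0 (mod 2).
s = (1, 0, 0)^T — this equals column 4 of H (binary 100), so error is at position 4.
Correct: flip bit 4 of r = 1101110 to get c = 1100110.


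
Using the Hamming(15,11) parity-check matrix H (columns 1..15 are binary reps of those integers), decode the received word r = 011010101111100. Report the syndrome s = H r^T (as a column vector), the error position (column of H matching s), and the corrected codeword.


s = (1, 0, 1, 0)^T, error position = 10, corrected codeword c = 011010101011100

Compute s = H r^T mod 2 one row at a time:
  s_1 = 0 + 1 + 1 + 1 + 1 + 1 + 0 + 0 = 5 ≡ 1 (mod 2).
  s_2 = 0 + 1 + 0 + 1 + 1 + 1 + 0 + 0 = 4 ≡ 0 (mod 2).
  s_3 = 1 + 1 + 0 + 1 + 1 + 1 + 0 + 0 = 5 ≡ 1 (mod 2).
  s_4 = 0 + 1 + 1 + 1 + 1 + 1 + 1 + 0 = 6 ≡ 0 (mod 2).
s = (1, 0, 1, 0)^T — this equals column 10 of H (binary 1010), so error is at position 10.
Correct: flip bit 10 of r = 011010101111100 to get c = 011010101011100.


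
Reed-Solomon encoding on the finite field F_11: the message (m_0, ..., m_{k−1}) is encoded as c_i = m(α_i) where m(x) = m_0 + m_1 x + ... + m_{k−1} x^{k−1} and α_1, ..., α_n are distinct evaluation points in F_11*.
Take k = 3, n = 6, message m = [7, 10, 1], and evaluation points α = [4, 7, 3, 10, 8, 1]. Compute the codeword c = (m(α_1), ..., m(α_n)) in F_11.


c = [8, 5, 2, 9, 8, 7]

Message polynomial: m(x) = 7 + 10·x + 1·x^2 (mod 11).
For each evaluation point α_i, compute m(α_i) mod 11:
  α_1 = 4: Horner steps 1 → 3 → 8, so m(4) = 8.
  α_2 = 7: Horner steps 1 → 6 → 5, so m(7) = 5.
  α_3 = 3: Horner steps 1 → 2 → 2, so m(3) = 2.
  α_4 = 10: Horner steps 1 → 9 → 9, so m(10) = 9.
  α_5 = 8: Horner steps 1 → 7 → 8, so m(8) = 8.
  α_6 = 1: Horner steps 1 → 0 → 7, so m(1) = 7.
Codeword c = [8, 5, 2, 9, 8, 7] ∈ F_11^6.


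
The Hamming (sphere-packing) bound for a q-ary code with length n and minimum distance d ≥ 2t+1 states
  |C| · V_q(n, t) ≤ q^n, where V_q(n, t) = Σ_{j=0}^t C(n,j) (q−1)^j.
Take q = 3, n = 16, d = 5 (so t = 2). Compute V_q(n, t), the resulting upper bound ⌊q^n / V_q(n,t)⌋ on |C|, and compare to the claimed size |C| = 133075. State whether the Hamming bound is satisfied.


V_q(n, t) = 513, q^n = 43046721, Hamming bound = 83911, |C| = 133075 > bound (violated).

Step 1: Compute V_q(n, t) = Σ_{j=0}^2 C(n, j) (q−1)^j.
  j = 0: C(16,0)·(2)^0 = 1·1 = 1.
  j = 1: C(16,1)·(2)^1 = 16·2 = 32.
  j = 2: C(16,2)·(2)^2 = 120·4 = 480.
  V_q(n, t) = 1 + 32 + 480 = 513.
Step 2: q^n = 3^16 = 43046721.
Step 3: Hamming bound ⌊q^n / V_q(n,t)⌋ = ⌊43046721/513⌋ = 83911.
Step 4: Compare |C| = 133075 to 83911: violated.
The claimed |C| lies above the Hamming bound, so no 3-ary code of length 16 with d ≥ 5 can have 133075 codewords.


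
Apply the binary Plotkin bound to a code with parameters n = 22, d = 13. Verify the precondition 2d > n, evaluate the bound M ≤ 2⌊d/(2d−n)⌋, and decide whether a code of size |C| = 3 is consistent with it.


Plotkin bound M ≤ 6; given |C| = 3 ≤ bound (satisfied).

Check applicability: 2d = 26, n = 22.
2d − n = 4 > 0, so Plotkin applies.
Compute d/(2d−n) = 13/4 ≈ 3.2500.
⌊d/(2d−n)⌋ = 3.
Plotkin bound: M ≤ 2·3 = 6.
Given |C| = 3, check: satisfied.
This |C| is below the Plotkin bound.


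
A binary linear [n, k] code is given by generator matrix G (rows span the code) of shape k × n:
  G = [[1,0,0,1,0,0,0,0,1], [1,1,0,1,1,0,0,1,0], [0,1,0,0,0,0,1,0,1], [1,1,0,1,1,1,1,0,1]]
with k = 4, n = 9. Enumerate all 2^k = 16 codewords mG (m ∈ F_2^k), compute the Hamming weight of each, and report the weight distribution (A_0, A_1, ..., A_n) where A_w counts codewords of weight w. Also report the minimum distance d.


Weight distribution: A_0 = 1, A_3 = 5, A_4 = 5, A_5 = 2, A_6 = 2, A_7 = 1. Minimum distance d = 3.

Enumerate all 2^4 = 16 messages m ∈ F_2^4.
For each, compute codeword c = mG in F_2^9, then tally its weight.
  m = 0000 → c = 000000000, weight = 0.
  m = 1000 → c = 100100001, weight = 3.
  m = 0100 → c = 110110010, weight = 5.
  m = 1100 → c = 010010011, weight = 4.
  m = 0010 → c = 010000101, weight = 3.
  m = 1010 → c = 110100100, weight = 4.
  m = 0110 → c = 100110111, weight = 6.
  m = 1110 → c = 000010110, weight = 3.
  m = 0001 → c = 110111101, weight = 7.
  m = 1001 → c = 010011100, weight = 4.
  m = 0101 → c = 000001111, weight = 4.
  m = 1101 → c = 100101110, weight = 5.
  m = 0011 → c = 100111000, weight = 4.
  m = 1011 → c = 000011001, weight = 3.
  m = 0111 → c = 010001010, weight = 3.
  m = 1111 → c = 110101011, weight = 6.
Tally weights:
  weight 0: 1 codewords.
  weight 3: 5 codewords.
  weight 4: 5 codewords.
  weight 5: 2 codewords.
  weight 6: 2 codewords.
  weight 7: 1 codewords.
Minimum distance d = smallest w > 0 with A_w > 0 = 3.
Sanity: Σ A_w = 16 = 2^4 = 16 ✓.


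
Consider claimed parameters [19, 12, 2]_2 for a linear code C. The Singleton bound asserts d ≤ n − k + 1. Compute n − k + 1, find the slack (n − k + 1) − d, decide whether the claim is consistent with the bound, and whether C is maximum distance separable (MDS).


Singleton RHS = n − k + 1 = 8, slack = 6, bound satisfied, not MDS.

Singleton bound: d ≤ n − k + 1.
Here n = 19, k = 12, so n − k + 1 = 8.
Given d = 2, check d ≤ 8: YES.
Slack = (n − k + 1) − d = 6.
The code is NOT MDS (slack = 6 > 0).
Description: the claimed parameters are [19, 12, 2]_2; such a code would be non-MDS.


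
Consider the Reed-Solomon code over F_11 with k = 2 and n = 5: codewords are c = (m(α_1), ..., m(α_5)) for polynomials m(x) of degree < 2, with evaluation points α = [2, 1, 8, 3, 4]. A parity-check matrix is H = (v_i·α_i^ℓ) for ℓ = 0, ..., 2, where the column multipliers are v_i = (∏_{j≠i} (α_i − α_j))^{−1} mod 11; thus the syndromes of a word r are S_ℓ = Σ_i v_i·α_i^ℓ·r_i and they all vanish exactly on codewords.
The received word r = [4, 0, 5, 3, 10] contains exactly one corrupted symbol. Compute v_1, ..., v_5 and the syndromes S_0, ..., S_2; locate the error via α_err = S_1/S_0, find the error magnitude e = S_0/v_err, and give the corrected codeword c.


S = (3, 6, 1), error at position 1, error magnitude e = 8, c = [7, 0, 5, 3, 10].

Step 1: column multipliers v_i = (∏_{j≠i}(α_i − α_j))^{−1} mod 11.
  i = 1 (α = 2): (2−1)(2−8)(2−3)(2−4) = 1·(−6)·(−1)·(−2) = −12 ≡ 10, so v_1 = 10^{−1} = 10 (mod 11).
  i = 2 (α = 1): (1−2)(1−8)(1−3)(1−4) = (−1)·(−7)·(−2)·(−3) = 42 ≡ 9, so v_2 = 9^{−1} = 5 (mod 11).
  i = 3 (α = 8): (8−2)(8−1)(8−3)(8−4) = 6·7·5·4 = 840 ≡ 4, so v_3 = 4^{−1} = 3 (mod 11).
  i = 4 (α = 3): (3−2)(3−1)(3−8)(3−4) = 1·2·(−5)·(−1) = 10 ≡ 10, so v_4 = 10^{−1} = 10 (mod 11).
  i = 5 (α = 4): (4−2)(4−1)(4−8)(4−3) = 2·3·(−4)·1 = −24 ≡ 9, so v_5 = 9^{−1} = 5 (mod 11).
  v = [10, 5, 3, 10, 5].
Step 2: syndromes of r = [4, 0, 5, 3, 10] (all sums mod 11).
  S_0 = Σ v_i r_i = 10·4 + 5·0 + 3·5 + 10·3 + 5·10 = 135 ≡ 3.
  S_1 = Σ v_i α_i r_i = 10·2·4 + 5·1·0 + 3·8·5 + 10·3·3 + 5·4·10 = 490 ≡ 6.
  α_i^2 mod 11 = [4, 1, 9, 9, 5].
  S_2 = Σ v_i α_i^2 r_i = 10·4·4 + 5·1·0 + 3·9·5 + 10·9·3 + 5·5·10 = 815 ≡ 1.
  S = (3, 6, 1) ≠ 0, so r is not a codeword (an error is present).
Step 3: locate the error. For a single error e at position i, S_ℓ = v_i·e·α_i^ℓ, so α_err = S_1/S_0.
  S_0^{−1} = 3^{−1} = 4 (mod 11), so α_err = 6·4 = 24 ≡ 2 = α_1. Error position i = 1.
  Consistency check: S_2/S_1 = 1·2 = 2 ≡ 2 = α_err ✓ (single-error assumption holds).
Step 4: error magnitude e = S_0/v_1 = S_0·∏_{j≠1}(α_1 − α_j) = 3·10 = 30 ≡ 8 (mod 11).
Step 5: correct position 1: c_1 = r_1 − e = 4 − 8 ≡ 7 (mod 11). Hence c = [7, 0, 5, 3, 10].
  Check: interpolating c through the α_i gives m(x) = 4 + 7·x (degree < 2) with m(α_i) = c_i for every i, so c is indeed a codeword.


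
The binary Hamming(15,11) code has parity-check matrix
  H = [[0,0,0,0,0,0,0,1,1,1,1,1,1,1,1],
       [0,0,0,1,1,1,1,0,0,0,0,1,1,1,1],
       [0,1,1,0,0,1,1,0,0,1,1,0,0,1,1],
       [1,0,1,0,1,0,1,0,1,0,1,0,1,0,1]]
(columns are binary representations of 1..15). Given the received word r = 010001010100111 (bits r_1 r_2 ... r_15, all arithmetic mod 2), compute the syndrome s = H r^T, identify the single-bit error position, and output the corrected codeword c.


s = (1, 0, 1, 0)^T, error position = 10, corrected codeword c = 010001010000111

Compute s = H r^T mod 2 one row at a time:
  s_1 = 1 + 0 + 1 + 0 + 0 + 1 + 1 + 1 = 5 ≡ 1 (mod 2).
  s_2 = 0 + 0 + 1 + 0 + 0 + 1 + 1 + 1 = 4 ≡ 0 (mod 2).
  s_3 = 1 + 0 + 1 + 0 + 1 + 0 + 1 + 1 = 5 ≡ 1 (mod 2).
  s_4 = 0 + 0 + 0 + 0 + 0 + 0 + 1 + 1 = 2 ≡ 0 (mod 2).
s = (1, 0, 1, 0)^T — this equals column 10 of H (binary 1010), so error is at position 10.
Correct: flip bit 10 of r = 010001010100111 to get c = 010001010000111.


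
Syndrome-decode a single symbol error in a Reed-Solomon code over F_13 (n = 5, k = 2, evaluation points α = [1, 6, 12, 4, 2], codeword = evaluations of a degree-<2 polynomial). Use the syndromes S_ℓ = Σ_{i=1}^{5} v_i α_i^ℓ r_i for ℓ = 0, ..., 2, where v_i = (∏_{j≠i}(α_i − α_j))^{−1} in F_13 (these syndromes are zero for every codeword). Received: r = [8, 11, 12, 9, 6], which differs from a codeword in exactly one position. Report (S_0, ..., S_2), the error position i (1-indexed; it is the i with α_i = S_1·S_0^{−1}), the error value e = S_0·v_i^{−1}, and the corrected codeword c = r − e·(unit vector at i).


S = (4, 3, 12), error at position 4, error magnitude e = 7, c = [8, 11, 12, 2, 6].

Step 1: column multipliers v_i = (∏_{j≠i}(α_i − α_j))^{−1} mod 13.
  i = 1 (α = 1): (1−6)(1−12)(1−4)(1−2) = (−5)·(−11)·(−3)·(−1) = 165 ≡ 9, so v_1 = 9^{−1} = 3 (mod 13).
  i = 2 (α = 6): (6−1)(6−12)(6−4)(6−2) = 5·(−6)·2·4 = −240 ≡ 7, so v_2 = 7^{−1} = 2 (mod 13).
  i = 3 (α = 12): (12−1)(12−6)(12−4)(12−2) = 11·6·8·10 = 5280 ≡ 2, so v_3 = 2^{−1} = 7 (mod 13).
  i = 4 (α = 4): (4−1)(4−6)(4−12)(4−2) = 3·(−2)·(−8)·2 = 96 ≡ 5, so v_4 = 5^{−1} = 8 (mod 13).
  i = 5 (α = 2): (2−1)(2−6)(2−12)(2−4) = 1·(−4)·(−10)·(−2) = −80 ≡ 11, so v_5 = 11^{−1} = 6 (mod 13).
  v = [3, 2, 7, 8, 6].
Step 2: syndromes of r = [8, 11, 12, 9, 6] (all sums mod 13).
  S_0 = Σ v_i r_i = 3·8 + 2·11 + 7·12 + 8·9 + 6·6 = 238 ≡ 4.
  S_1 = Σ v_i α_i r_i = 3·1·8 + 2·6·11 + 7·12·12 + 8·4·9 + 6·2·6 = 1524 ≡ 3.
  α_i^2 mod 13 = [1, 10, 1, 3, 4].
  S_2 = Σ v_i α_i^2 r_i = 3·1·8 + 2·10·11 + 7·1·12 + 8·3·9 + 6·4·6 = 688 ≡ 12.
  S = (4, 3, 12) ≠ 0, so r is not a codeword (an error is present).
Step 3: locate the error. For a single error e at position i, S_ℓ = v_i·e·α_i^ℓ, so α_err = S_1/S_0.
  S_0^{−1} = 4^{−1} = 10 (mod 13), so α_err = 3·10 = 30 ≡ 4 = α_4. Error position i = 4.
  Consistency check: S_2/S_1 = 12·9 = 108 ≡ 4 = α_err ✓ (single-error assumption holds).
Step 4: error magnitude e = S_0/v_4 = S_0·∏_{j≠4}(α_4 − α_j) = 4·5 = 20 ≡ 7 (mod 13).
Step 5: correct position 4: c_4 = r_4 − e = 9 − 7 ≡ 2 (mod 13). Hence c = [8, 11, 12, 2, 6].
  Check: interpolating c through the α_i gives m(x) = 10 + 11·x (degree < 2) with m(α_i) = c_i for every i, so c is indeed a codeword.


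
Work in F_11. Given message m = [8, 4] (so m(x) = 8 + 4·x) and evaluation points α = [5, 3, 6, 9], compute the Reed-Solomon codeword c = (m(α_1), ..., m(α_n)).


c = [6, 9, 10, 0]

Message polynomial: m(x) = 8 + 4·x (mod 11).
For each evaluation point α_i, compute m(α_i) mod 11:
  α_1 = 5: Horner steps 4 → 6, so m(5) = 6.
  α_2 = 3: Horner steps 4 → 9, so m(3) = 9.
  α_3 = 6: Horner steps 4 → 10, so m(6) = 10.
  α_4 = 9: Horner steps 4 → 0, so m(9) = 0.
Codeword c = [6, 9, 10, 0] ∈ F_11^4.


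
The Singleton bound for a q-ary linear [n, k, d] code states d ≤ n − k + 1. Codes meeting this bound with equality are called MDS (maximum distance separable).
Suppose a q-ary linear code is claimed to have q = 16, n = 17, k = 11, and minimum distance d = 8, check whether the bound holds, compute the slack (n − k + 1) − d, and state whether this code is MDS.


Singleton RHS = n − k + 1 = 7, slack = -1, bound violated (no such code; not MDS).

Singleton bound: d ≤ n − k + 1.
Here n = 17, k = 11, so n − k + 1 = 7.
Given d = 8, check d ≤ 7: NO.
Slack = (n − k + 1) − d = -1.
The slack is negative: d = 8 exceeds n − k + 1 = 7 by 1, so the Singleton bound is violated and no linear [17, 11, 8]_16 code can exist. In particular it is not MDS (MDS requires d = n − k + 1 exactly).
Description: the claimed parameters are [17, 11, 8]_16; such a code would be impossible (violates the Singleton bound).


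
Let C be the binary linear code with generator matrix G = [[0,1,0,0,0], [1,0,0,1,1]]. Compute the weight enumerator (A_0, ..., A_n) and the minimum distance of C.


Weight distribution: A_0 = 1, A_1 = 1, A_3 = 1, A_4 = 1. Minimum distance d = 1.

Enumerate all 2^2 = 4 messages m ∈ F_2^2.
For each, compute codeword c = mG in F_2^5, then tally its weight.
  m = 00 → c = 00000, weight = 0.
  m = 10 → c = 01000, weight = 1.
  m = 01 → c = 10011, weight = 3.
  m = 11 → c = 11011, weight = 4.
Tally weights:
  weight 0: 1 codewords.
  weight 1: 1 codewords.
  weight 3: 1 codewords.
  weight 4: 1 codewords.
Minimum distance d = smallest w > 0 with A_w > 0 = 1.
Sanity: Σ A_w = 4 = 2^2 = 4 ✓.


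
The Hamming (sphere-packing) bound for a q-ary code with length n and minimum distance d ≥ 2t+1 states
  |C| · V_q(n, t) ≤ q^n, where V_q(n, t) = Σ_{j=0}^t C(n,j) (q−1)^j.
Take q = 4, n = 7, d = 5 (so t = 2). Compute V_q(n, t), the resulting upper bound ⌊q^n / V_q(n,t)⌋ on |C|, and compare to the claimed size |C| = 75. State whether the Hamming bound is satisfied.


V_q(n, t) = 211, q^n = 16384, Hamming bound = 77, |C| = 75 ≤ bound (satisfied).

Step 1: Compute V_q(n, t) = Σ_{j=0}^2 C(n, j) (q−1)^j.
  j = 0: C(7,0)·(3)^0 = 1·1 = 1.
  j = 1: C(7,1)·(3)^1 = 7·3 = 21.
  j = 2: C(7,2)·(3)^2 = 21·9 = 189.
  V_q(n, t) = 1 + 21 + 189 = 211.
Step 2: q^n = 4^7 = 16384.
Step 3: Hamming bound ⌊q^n / V_q(n,t)⌋ = ⌊16384/211⌋ = 77.
Step 4: Compare |C| = 75 to 77: satisfied.
The claimed |C| lies below the Hamming bound.


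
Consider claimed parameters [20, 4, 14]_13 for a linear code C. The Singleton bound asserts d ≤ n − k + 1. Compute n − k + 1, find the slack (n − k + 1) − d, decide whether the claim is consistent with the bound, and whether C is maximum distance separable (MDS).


Singleton RHS = n − k + 1 = 17, slack = 3, bound satisfied, not MDS.

Singleton bound: d ≤ n − k + 1.
Here n = 20, k = 4, so n − k + 1 = 17.
Given d = 14, check d ≤ 17: YES.
Slack = (n − k + 1) − d = 3.
The code is NOT MDS (slack = 3 > 0).
Description: the claimed parameters are [20, 4, 14]_13; such a code would be non-MDS.


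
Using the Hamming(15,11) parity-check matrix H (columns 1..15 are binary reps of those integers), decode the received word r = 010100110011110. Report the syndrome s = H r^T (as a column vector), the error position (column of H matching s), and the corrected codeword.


s = (1, 1, 0, 1)^T, error position = 13, corrected codeword c = 010100110011010

Compute s = H r^T mod 2 one row at a time:
  s_1 = 1 + 0 + 0 + 1 + 1 + 1 + 1 + 0 = 5 ≡ 1 (mod 2).
  s_2 = 1 + 0 + 0 + 1 + 1 + 1 + 1 + 0 = 5 ≡ 1 (mod 2).
  s_3 = 1 + 0 + 0 + 1 + 0 + 1 + 1 + 0 = 4 ≡ 0 (mod 2).
  s_4 = 0 + 0 + 0 + 1 + 0 + 1 + 1 + 0 = 3 ≡ 1 (mod 2).
s = (1, 1, 0, 1)^T — this equals column 13 of H (binary 1101), so error is at position 13.
Correct: flip bit 13 of r = 010100110011110 to get c = 010100110011010.


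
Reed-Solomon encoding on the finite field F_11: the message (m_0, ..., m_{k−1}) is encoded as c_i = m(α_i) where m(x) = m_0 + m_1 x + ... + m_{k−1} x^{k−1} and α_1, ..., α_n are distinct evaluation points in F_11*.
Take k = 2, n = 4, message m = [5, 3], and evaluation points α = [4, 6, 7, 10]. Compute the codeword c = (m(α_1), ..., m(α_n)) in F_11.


c = [6, 1, 4, 2]

Message polynomial: m(x) = 5 + 3·x (mod 11).
For each evaluation point α_i, compute m(α_i) mod 11:
  α_1 = 4: Horner steps 3 → 6, so m(4) = 6.
  α_2 = 6: Horner steps 3 → 1, so m(6) = 1.
  α_3 = 7: Horner steps 3 → 4, so m(7) = 4.
  α_4 = 10: Horner steps 3 → 2, so m(10) = 2.
Codeword c = [6, 1, 4, 2] ∈ F_11^4.


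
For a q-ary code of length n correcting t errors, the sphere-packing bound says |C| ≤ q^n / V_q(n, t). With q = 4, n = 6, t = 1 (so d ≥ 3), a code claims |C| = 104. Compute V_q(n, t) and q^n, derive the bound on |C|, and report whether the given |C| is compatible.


V_q(n, t) = 19, q^n = 4096, Hamming bound = 215, |C| = 104 ≤ bound (satisfied).

Step 1: Compute V_q(n, t) = Σ_{j=0}^1 C(n, j) (q−1)^j.
  j = 0: C(6,0)·(3)^0 = 1·1 = 1.
  j = 1: C(6,1)·(3)^1 = 6·3 = 18.
  V_q(n, t) = 1 + 18 = 19.
Step 2: q^n = 4^6 = 4096.
Step 3: Hamming bound ⌊q^n / V_q(n,t)⌋ = ⌊4096/19⌋ = 215.
Step 4: Compare |C| = 104 to 215: satisfied.
The claimed |C| lies below the Hamming bound.


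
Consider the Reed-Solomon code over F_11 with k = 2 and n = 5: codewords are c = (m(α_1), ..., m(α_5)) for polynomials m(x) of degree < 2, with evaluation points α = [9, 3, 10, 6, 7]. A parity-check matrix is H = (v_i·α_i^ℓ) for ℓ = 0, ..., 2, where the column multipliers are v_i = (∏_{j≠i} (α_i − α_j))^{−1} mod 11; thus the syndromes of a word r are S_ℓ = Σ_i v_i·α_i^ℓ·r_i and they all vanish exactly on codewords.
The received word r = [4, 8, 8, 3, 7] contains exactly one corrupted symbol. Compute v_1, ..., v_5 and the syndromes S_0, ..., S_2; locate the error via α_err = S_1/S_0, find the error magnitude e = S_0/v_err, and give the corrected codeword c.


S = (8, 2, 6), error at position 2, error magnitude e = 6, c = [4, 2, 8, 3, 7].

Step 1: column multipliers v_i = (∏_{j≠i}(α_i − α_j))^{−1} mod 11.
  i = 1 (α = 9): (9−3)(9−10)(9−6)(9−7) = 6·(−1)·3·2 = −36 ≡ 8, so v_1 = 8^{−1} = 7 (mod 11).
  i = 2 (α = 3): (3−9)(3−10)(3−6)(3−7) = (−6)·(−7)·(−3)·(−4) = 504 ≡ 9, so v_2 = 9^{−1} = 5 (mod 11).
  i = 3 (α = 10): (10−9)(10−3)(10−6)(10−7) = 1·7·4·3 = 84 ≡ 7, so v_3 = 7^{−1} = 8 (mod 11).
  i = 4 (α = 6): (6−9)(6−3)(6−10)(6−7) = (−3)·3·(−4)·(−1) = −36 ≡ 8, so v_4 = 8^{−1} = 7 (mod 11).
  i = 5 (α = 7): (7−9)(7−3)(7−10)(7−6) = (−2)·4·(−3)·1 = 24 ≡ 2, so v_5 = 2^{−1} = 6 (mod 11).
  v = [7, 5, 8, 7, 6].
Step 2: syndromes of r = [4, 8, 8, 3, 7] (all sums mod 11).
  S_0 = Σ v_i r_i = 7·4 + 5·8 + 8·8 + 7·3 + 6·7 = 195 ≡ 8.
  S_1 = Σ v_i α_i r_i = 7·9·4 + 5·3·8 + 8·10·8 + 7·6·3 + 6·7·7 = 1432 ≡ 2.
  α_i^2 mod 11 = [4, 9, 1, 3, 5].
  S_2 = Σ v_i α_i^2 r_i = 7·4·4 + 5·9·8 + 8·1·8 + 7·3·3 + 6·5·7 = 809 ≡ 6.
  S = (8, 2, 6) ≠ 0, so r is not a codeword (an error is present).
Step 3: locate the error. For a single error e at position i, S_ℓ = v_i·e·α_i^ℓ, so α_err = S_1/S_0.
  S_0^{−1} = 8^{−1} = 7 (mod 11), so α_err = 2·7 = 14 ≡ 3 = α_2. Error position i = 2.
  Consistency check: S_2/S_1 = 6·6 = 36 ≡ 3 = α_err ✓ (single-error assumption holds).
Step 4: error magnitude e = S_0/v_2 = S_0·∏_{j≠2}(α_2 − α_j) = 8·9 = 72 ≡ 6 (mod 11).
Step 5: correct position 2: c_2 = r_2 − e = 8 − 6 ≡ 2 (mod 11). Hence c = [4, 2, 8, 3, 7].
  Check: interpolating c through the α_i gives m(x) = 1 + 4·x (degree < 2) with m(α_i) = c_i for every i, so c is indeed a codeword.


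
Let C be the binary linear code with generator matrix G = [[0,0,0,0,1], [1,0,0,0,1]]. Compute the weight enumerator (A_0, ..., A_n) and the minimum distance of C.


Weight distribution: A_0 = 1, A_1 = 2, A_2 = 1. Minimum distance d = 1.

Enumerate all 2^2 = 4 messages m ∈ F_2^2.
For each, compute codeword c = mG in F_2^5, then tally its weight.
  m = 00 → c = 00000, weight = 0.
  m = 10 → c = 00001, weight = 1.
  m = 01 → c = 10001, weight = 2.
  m = 11 → c = 10000, weight = 1.
Tally weights:
  weight 0: 1 codewords.
  weight 1: 2 codewords.
  weight 2: 1 codewords.
Minimum distance d = smallest w > 0 with A_w > 0 = 1.
Sanity: Σ A_w = 4 = 2^2 = 4 ✓.


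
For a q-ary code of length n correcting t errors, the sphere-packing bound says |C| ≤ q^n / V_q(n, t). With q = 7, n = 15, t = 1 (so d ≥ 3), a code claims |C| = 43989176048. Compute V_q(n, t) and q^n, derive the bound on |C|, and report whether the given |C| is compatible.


V_q(n, t) = 91, q^n = 4747561509943, Hamming bound = 52171005603, |C| = 43989176048 ≤ bound (satisfied).

Step 1: Compute V_q(n, t) = Σ_{j=0}^1 C(n, j) (q−1)^j.
  j = 0: C(15,0)·(6)^0 = 1·1 = 1.
  j = 1: C(15,1)·(6)^1 = 15·6 = 90.
  V_q(n, t) = 1 + 90 = 91.
Step 2: q^n = 7^15 = 4747561509943.
Step 3: Hamming bound ⌊q^n / V_q(n,t)⌋ = ⌊4747561509943/91⌋ = 52171005603.
Step 4: Compare |C| = 43989176048 to 52171005603: satisfied.
The claimed |C| lies below the Hamming bound.


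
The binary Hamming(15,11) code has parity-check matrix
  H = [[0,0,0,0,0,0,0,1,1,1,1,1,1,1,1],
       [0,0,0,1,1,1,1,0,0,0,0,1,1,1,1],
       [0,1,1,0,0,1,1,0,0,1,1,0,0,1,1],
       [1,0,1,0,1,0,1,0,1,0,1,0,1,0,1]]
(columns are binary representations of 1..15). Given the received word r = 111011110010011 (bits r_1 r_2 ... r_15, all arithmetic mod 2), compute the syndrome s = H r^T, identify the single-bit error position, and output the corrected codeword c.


s = (0, 1, 1, 0)^T, error position = 6, corrected codeword c = 111010110010011

Compute s = H r^T mod 2 one row at a time:
  s_1 = 1 + 0 + 0 + 1 + 0 + 0 + 1 + 1 = 4 ≡ 0 (mod 2).
  s_2 = 0 + 1 + 1 + 1 + 0 + 0 + 1 + 1 = 5 ≡ 1 (mod 2).
  s_3 = 1 + 1 + 1 + 1 + 0 + 1 + 1 + 1 = 7 ≡ 1 (mod 2).
  s_4 = 1 + 1 + 1 + 1 + 0 + 1 + 0 + 1 = 6 ≡ 0 (mod 2).
s = (0, 1, 1, 0)^T — this equals column 6 of H (binary 0110), so error is at position 6.
Correct: flip bit 6 of r = 111011110010011 to get c = 111010110010011.


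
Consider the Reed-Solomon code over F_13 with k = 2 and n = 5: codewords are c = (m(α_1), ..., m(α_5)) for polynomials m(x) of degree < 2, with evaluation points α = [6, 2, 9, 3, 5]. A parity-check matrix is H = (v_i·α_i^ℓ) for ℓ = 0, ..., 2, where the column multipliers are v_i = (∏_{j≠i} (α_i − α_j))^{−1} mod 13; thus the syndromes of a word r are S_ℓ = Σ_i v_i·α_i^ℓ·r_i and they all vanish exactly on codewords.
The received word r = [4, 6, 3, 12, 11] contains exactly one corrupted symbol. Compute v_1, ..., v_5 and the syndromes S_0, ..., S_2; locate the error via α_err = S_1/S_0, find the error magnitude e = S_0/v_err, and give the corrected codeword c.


S = (2, 5, 6), error at position 3, error magnitude e = 7, c = [4, 6, 9, 12, 11].

Step 1: column multipliers v_i = (∏_{j≠i}(α_i − α_j))^{−1} mod 13.
  i = 1 (α = 6): (6−2)(6−9)(6−3)(6−5) = 4·(−3)·3·1 = −36 ≡ 3, so v_1 = 3^{−1} = 9 (mod 13).
  i = 2 (α = 2): (2−6)(2−9)(2−3)(2−5) = (−4)·(−7)·(−1)·(−3) = 84 ≡ 6, so v_2 = 6^{−1} = 11 (mod 13).
  i = 3 (α = 9): (9−6)(9−2)(9−3)(9−5) = 3·7·6·4 = 504 ≡ 10, so v_3 = 10^{−1} = 4 (mod 13).
  i = 4 (α = 3): (3−6)(3−2)(3−9)(3−5) = (−3)·1·(−6)·(−2) = −36 ≡ 3, so v_4 = 3^{−1} = 9 (mod 13).
  i = 5 (α = 5): (5−6)(5−2)(5−9)(5−3) = (−1)·3·(−4)·2 = 24 ≡ 11, so v_5 = 11^{−1} = 6 (mod 13).
  v = [9, 11, 4, 9, 6].
Step 2: syndromes of r = [4, 6, 3, 12, 11] (all sums mod 13).
  S_0 = Σ v_i r_i = 9·4 + 11·6 + 4·3 + 9·12 + 6·11 = 288 ≡ 2.
  S_1 = Σ v_i α_i r_i = 9·6·4 + 11·2·6 + 4·9·3 + 9·3·12 + 6·5·11 = 1110 ≡ 5.
  α_i^2 mod 13 = [10, 4, 3, 9, 12].
  S_2 = Σ v_i α_i^2 r_i = 9·10·4 + 11·4·6 + 4·3·3 + 9·9·12 + 6·12·11 = 2424 ≡ 6.
  S = (2, 5, 6) ≠ 0, so r is not a codeword (an error is present).
Step 3: locate the error. For a single error e at position i, S_ℓ = v_i·e·α_i^ℓ, so α_err = S_1/S_0.
  S_0^{−1} = 2^{−1} = 7 (mod 13), so α_err = 5·7 = 35 ≡ 9 = α_3. Error position i = 3.
  Consistency check: S_2/S_1 = 6·8 = 48 ≡ 9 = α_err ✓ (single-error assumption holds).
Step 4: error magnitude e = S_0/v_3 = S_0·∏_{j≠3}(α_3 − α_j) = 2·10 = 20 ≡ 7 (mod 13).
Step 5: correct position 3: c_3 = r_3 − e = 3 − 7 ≡ 9 (mod 13). Hence c = [4, 6, 9, 12, 11].
  Check: interpolating c through the α_i gives m(x) = 7 + 6·x (degree < 2) with m(α_i) = c_i for every i, so c is indeed a codeword.


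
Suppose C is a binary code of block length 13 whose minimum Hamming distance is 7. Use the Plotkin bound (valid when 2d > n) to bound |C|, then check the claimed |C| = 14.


Plotkin bound M ≤ 14; given |C| = 14 ≤ bound (satisfied).

Check applicability: 2d = 14, n = 13.
2d − n = 1 > 0, so Plotkin applies.
Compute d/(2d−n) = 7/1 ≈ 7.0000.
⌊d/(2d−n)⌋ = 7.
Plotkin bound: M ≤ 2·7 = 14.
Given |C| = 14, check: satisfied.
This |C| is at the Plotkin bound.


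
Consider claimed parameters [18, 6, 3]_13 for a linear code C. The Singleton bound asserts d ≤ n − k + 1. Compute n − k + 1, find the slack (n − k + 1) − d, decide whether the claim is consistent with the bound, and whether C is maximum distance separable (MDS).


Singleton RHS = n − k + 1 = 13, slack = 10, bound satisfied, not MDS.

Singleton bound: d ≤ n − k + 1.
Here n = 18, k = 6, so n − k + 1 = 13.
Given d = 3, check d ≤ 13: YES.
Slack = (n − k + 1) − d = 10.
The code is NOT MDS (slack = 10 > 0).
Description: the claimed parameters are [18, 6, 3]_13; such a code would be non-MDS.


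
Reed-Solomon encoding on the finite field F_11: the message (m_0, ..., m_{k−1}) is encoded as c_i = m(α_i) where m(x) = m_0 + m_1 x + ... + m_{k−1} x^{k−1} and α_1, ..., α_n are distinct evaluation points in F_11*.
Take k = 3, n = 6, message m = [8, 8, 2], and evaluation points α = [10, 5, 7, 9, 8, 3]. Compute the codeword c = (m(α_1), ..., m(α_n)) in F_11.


c = [2, 10, 8, 0, 2, 6]

Message polynomial: m(x) = 8 + 8·x + 2·x^2 (mod 11).
For each evaluation point α_i, compute m(α_i) mod 11:
  α_1 = 10: Horner steps 2 → 6 → 2, so m(10) = 2.
  α_2 = 5: Horner steps 2 → 7 → 10, so m(5) = 10.
  α_3 = 7: Horner steps 2 → 0 → 8, so m(7) = 8.
  α_4 = 9: Horner steps 2 → 4 → 0, so m(9) = 0.
  α_5 = 8: Horner steps 2 → 2 → 2, so m(8) = 2.
  α_6 = 3: Horner steps 2 → 3 → 6, so m(3) = 6.
Codeword c = [2, 10, 8, 0, 2, 6] ∈ F_11^6.


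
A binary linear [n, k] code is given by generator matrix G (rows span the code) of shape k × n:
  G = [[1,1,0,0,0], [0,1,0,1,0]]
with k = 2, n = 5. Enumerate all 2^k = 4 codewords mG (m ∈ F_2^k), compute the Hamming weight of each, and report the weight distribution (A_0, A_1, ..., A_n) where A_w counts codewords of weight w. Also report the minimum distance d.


Weight distribution: A_0 = 1, A_2 = 3. Minimum distance d = 2.

Enumerate all 2^2 = 4 messages m ∈ F_2^2.
For each, compute codeword c = mG in F_2^5, then tally its weight.
  m = 00 → c = 00000, weight = 0.
  m = 10 → c = 11000, weight = 2.
  m = 01 → c = 01010, weight = 2.
  m = 11 → c = 10010, weight = 2.
Tally weights:
  weight 0: 1 codewords.
  weight 2: 3 codewords.
Minimum distance d = smallest w > 0 with A_w > 0 = 2.
Sanity: Σ A_w = 4 = 2^2 = 4 ✓.


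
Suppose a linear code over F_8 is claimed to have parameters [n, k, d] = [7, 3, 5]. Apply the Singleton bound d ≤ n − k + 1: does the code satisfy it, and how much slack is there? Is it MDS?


Singleton RHS = n − k + 1 = 5, slack = 0, bound satisfied, MDS.

Singleton bound: d ≤ n − k + 1.
Here n = 7, k = 3, so n − k + 1 = 5.
Given d = 5, check d ≤ 5: YES.
Slack = (n − k + 1) − d = 0.
The code is MDS (slack = 0).
Description: the claimed parameters are [7, 3, 5]_8; such a code would be MDS (meets Singleton bound).


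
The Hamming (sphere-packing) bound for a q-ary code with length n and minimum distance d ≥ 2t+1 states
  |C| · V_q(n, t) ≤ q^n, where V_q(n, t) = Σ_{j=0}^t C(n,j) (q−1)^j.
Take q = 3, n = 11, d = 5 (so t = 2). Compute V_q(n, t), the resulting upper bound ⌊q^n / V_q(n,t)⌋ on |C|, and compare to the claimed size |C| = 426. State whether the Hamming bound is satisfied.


V_q(n, t) = 243, q^n = 177147, Hamming bound = 729, |C| = 426 ≤ bound (satisfied).

Step 1: Compute V_q(n, t) = Σ_{j=0}^2 C(n, j) (q−1)^j.
  j = 0: C(11,0)·(2)^0 = 1·1 = 1.
  j = 1: C(11,1)·(2)^1 = 11·2 = 22.
  j = 2: C(11,2)·(2)^2 = 55·4 = 220.
  V_q(n, t) = 1 + 22 + 220 = 243.
Step 2: q^n = 3^11 = 177147.
Step 3: Hamming bound ⌊q^n / V_q(n,t)⌋ = ⌊177147/243⌋ = 729.
Step 4: Compare |C| = 426 to 729: satisfied.
The claimed |C| lies below the Hamming bound.


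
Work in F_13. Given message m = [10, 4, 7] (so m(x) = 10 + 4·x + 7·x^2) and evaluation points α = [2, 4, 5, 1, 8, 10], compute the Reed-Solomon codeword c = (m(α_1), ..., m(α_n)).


c = [7, 8, 10, 8, 9, 9]

Message polynomial: m(x) = 10 + 4·x + 7·x^2 (mod 13).
For each evaluation point α_i, compute m(α_i) mod 13:
  α_1 = 2: Horner steps 7 → 5 → 7, so m(2) = 7.
  α_2 = 4: Horner steps 7 → 6 → 8, so m(4) = 8.
  α_3 = 5: Horner steps 7 → 0 → 10, so m(5) = 10.
  α_4 = 1: Horner steps 7 → 11 → 8, so m(1) = 8.
  α_5 = 8: Horner steps 7 → 8 → 9, so m(8) = 9.
  α_6 = 10: Horner steps 7 → 9 → 9, so m(10) = 9.
Codeword c = [7, 8, 10, 8, 9, 9] ∈ F_13^6.


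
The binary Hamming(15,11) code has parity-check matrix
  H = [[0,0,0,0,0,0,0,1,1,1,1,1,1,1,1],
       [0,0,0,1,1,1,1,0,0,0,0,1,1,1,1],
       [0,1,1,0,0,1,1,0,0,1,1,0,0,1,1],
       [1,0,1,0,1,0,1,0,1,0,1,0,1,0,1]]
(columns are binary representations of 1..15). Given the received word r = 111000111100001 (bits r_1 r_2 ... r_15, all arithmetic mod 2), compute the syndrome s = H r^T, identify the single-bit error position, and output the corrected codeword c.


s = (0, 0, 1, 1)^T, error position = 3, corrected codeword c = 110000111100001

Compute s = H r^T mod 2 one row at a time:
  s_1 = 1 + 1 + 1 + 0 + 0 + 0 + 0 + 1 = 4 ≡ 0 (mod 2).
  s_2 = 0 + 0 + 0 + 1 + 0 + 0 + 0 + 1 = 2 ≡ 0 (mod 2).
  s_3 = 1 + 1 + 0 + 1 + 1 + 0 + 0 + 1 = 5 ≡ 1 (mod 2).
  s_4 = 1 + 1 + 0 + 1 + 1 + 0 + 0 + 1 = 5 ≡ 1 (mod 2).
s = (0, 0, 1, 1)^T — this equals column 3 of H (binary 0011), so error is at position 3.
Correct: flip bit 3 of r = 111000111100001 to get c = 110000111100001.


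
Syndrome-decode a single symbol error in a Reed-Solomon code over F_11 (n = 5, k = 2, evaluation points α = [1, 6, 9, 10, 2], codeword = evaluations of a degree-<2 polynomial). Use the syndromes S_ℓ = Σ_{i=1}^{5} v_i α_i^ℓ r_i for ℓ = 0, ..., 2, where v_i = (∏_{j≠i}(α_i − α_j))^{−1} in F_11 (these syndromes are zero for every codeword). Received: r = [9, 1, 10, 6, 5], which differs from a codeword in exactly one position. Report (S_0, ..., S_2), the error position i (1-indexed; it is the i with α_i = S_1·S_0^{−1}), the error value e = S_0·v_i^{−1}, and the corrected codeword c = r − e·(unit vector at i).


S = (5, 8, 4), error at position 2, error magnitude e = 1, c = [9, 0, 10, 6, 5].

Step 1: column multipliers v_i = (∏_{j≠i}(α_i − α_j))^{−1} mod 11.
  i = 1 (α = 1): (1−6)(1−9)(1−10)(1−2) = (−5)·(−8)·(−9)·(−1) = 360 ≡ 8, so v_1 = 8^{−1} = 7 (mod 11).
  i = 2 (α = 6): (6−1)(6−9)(6−10)(6−2) = 5·(−3)·(−4)·4 = 240 ≡ 9, so v_2 = 9^{−1} = 5 (mod 11).
  i = 3 (α = 9): (9−1)(9−6)(9−10)(9−2) = 8·3·(−1)·7 = −168 ≡ 8, so v_3 = 8^{−1} = 7 (mod 11).
  i = 4 (α = 10): (10−1)(10−6)(10−9)(10−2) = 9·4·1·8 = 288 ≡ 2, so v_4 = 2^{−1} = 6 (mod 11).
  i = 5 (α = 2): (2−1)(2−6)(2−9)(2−10) = 1·(−4)·(−7)·(−8) = −224 ≡ 7, so v_5 = 7^{−1} = 8 (mod 11).
  v = [7, 5, 7, 6, 8].
Step 2: syndromes of r = [9, 1, 10, 6, 5] (all sums mod 11).
  S_0 = Σ v_i r_i = 7·9 + 5·1 + 7·10 + 6·6 + 8·5 = 214 ≡ 5.
  S_1 = Σ v_i α_i r_i = 7·1·9 + 5·6·1 + 7·9·10 + 6·10·6 + 8·2·5 = 1163 ≡ 8.
  α_i^2 mod 11 = [1, 3, 4, 1, 4].
  S_2 = Σ v_i α_i^2 r_i = 7·1·9 + 5·3·1 + 7·4·10 + 6·1·6 + 8·4·5 = 554 ≡ 4.
  S = (5, 8, 4) ≠ 0, so r is not a codeword (an error is present).
Step 3: locate the error. For a single error e at position i, S_ℓ = v_i·e·α_i^ℓ, so α_err = S_1/S_0.
  S_0^{−1} = 5^{−1} = 9 (mod 11), so α_err = 8·9 = 72 ≡ 6 = α_2. Error position i = 2.
  Consistency check: S_2/S_1 = 4·7 = 28 ≡ 6 = α_err ✓ (single-error assumption holds).
Step 4: error magnitude e = S_0/v_2 = S_0·∏_{j≠2}(α_2 − α_j) = 5·9 = 45 ≡ 1 (mod 11).
Step 5: correct position 2: c_2 = r_2 − e = 1 − 1 ≡ 0 (mod 11). Hence c = [9, 0, 10, 6, 5].
  Check: interpolating c through the α_i gives m(x) = 2 + 7·x (degree < 2) with m(α_i) = c_i for every i, so c is indeed a codeword.
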